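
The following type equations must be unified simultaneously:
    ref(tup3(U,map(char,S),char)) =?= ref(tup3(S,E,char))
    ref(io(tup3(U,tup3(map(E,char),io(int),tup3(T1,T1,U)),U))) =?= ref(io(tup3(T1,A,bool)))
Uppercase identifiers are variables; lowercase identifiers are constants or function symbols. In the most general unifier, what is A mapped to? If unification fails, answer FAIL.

tup3(map(map(char,bool),char),io(int),tup3(bool,bool,bool))

Decompose ref/1: tup3(U,map(char,S),char) =?= tup3(S,E,char).
Decompose tup3/3: U =?= S,  map(char,S) =?= E,  char =?= char.
Bind U := S; substituting into the one remaining equation that mentions U gives: ref(io(tup3(S,tup3(map(E,char),io(int),tup3(T1,T1,S)),S))) =?= ref(io(tup3(T1,A,bool))).
Bind E := map(char,S); substituting into the one remaining equation that mentions E gives: ref(io(tup3(S,tup3(map(map(char,S),char),io(int),tup3(T1,T1,S)),S))) =?= ref(io(tup3(T1,A,bool))).
Delete trivial equation char =?= char.
Decompose ref/1: io(tup3(S,tup3(map(map(char,S),char),io(int),tup3(T1,T1,S)),S)) =?= io(tup3(T1,A,bool)).
Decompose io/1: tup3(S,tup3(map(map(char,S),char),io(int),tup3(T1,T1,S)),S) =?= tup3(T1,A,bool).
Decompose tup3/3: S =?= T1,  tup3(map(map(char,S),char),io(int),tup3(T1,T1,S)) =?= A,  S =?= bool.
Bind S := T1; substituting into the remaining equations gives: tup3(map(map(char,T1),char),io(int),tup3(T1,T1,T1)) =?= A,  T1 =?= bool. Substituting into the earlier bindings gives U := T1, E := map(char,T1).
Bind A := tup3(map(map(char,T1),char),io(int),tup3(T1,T1,T1)); no other remaining equation mentions A.
Bind T1 := bool. Substituting into the earlier bindings gives U := bool, E := map(char,bool), S := bool, A := tup3(map(map(char,bool),char),io(int),tup3(bool,bool,bool)).
MGU = { U -> bool, E -> map(char,bool), S -> bool, A -> tup3(map(map(char,bool),char),io(int),tup3(bool,bool,bool)), T1 -> bool }, so A -> tup3(map(map(char,bool),char),io(int),tup3(bool,bool,bool)).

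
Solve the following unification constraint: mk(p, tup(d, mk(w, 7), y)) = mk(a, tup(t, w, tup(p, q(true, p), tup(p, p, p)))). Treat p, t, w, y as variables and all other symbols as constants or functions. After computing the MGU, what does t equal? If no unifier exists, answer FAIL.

FAIL

Decompose mk/2: p = a,  tup(d, mk(w, 7), y) = tup(t, w, tup(p, q(true, p), tup(p, p, p))).
Bind p := a; substituting into the remaining equation gives: tup(d, mk(w, 7), y) = tup(t, w, tup(a, q(true, a), tup(a, a, a))).
Decompose tup/3: d = t,  mk(w, 7) = w,  y = tup(a, q(true, a), tup(a, a, a)).
Bind t := d; no other remaining equation mentions t.
Occurs check fails: w occurs in mk(w, 7); the equation w = mk(w, 7) has no finite solution.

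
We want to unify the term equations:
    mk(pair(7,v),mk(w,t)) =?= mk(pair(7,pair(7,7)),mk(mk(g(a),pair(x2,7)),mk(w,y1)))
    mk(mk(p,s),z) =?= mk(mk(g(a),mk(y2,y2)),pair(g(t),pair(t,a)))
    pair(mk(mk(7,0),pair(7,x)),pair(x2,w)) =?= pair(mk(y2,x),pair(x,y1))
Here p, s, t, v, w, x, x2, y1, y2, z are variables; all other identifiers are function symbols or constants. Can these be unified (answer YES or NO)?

Decompose mk/2: pair(7,v) =?= pair(7,pair(7,7)),  mk(w,t) =?= mk(mk(g(a),pair(x2,7)),mk(w,y1)).
Decompose pair/2: 7 =?= 7,  v =?= pair(7,7).
Delete trivial equation 7 =?= 7.
Bind v := pair(7,7); no other remaining equation mentions v.
Decompose mk/2: w =?= mk(g(a),pair(x2,7)),  t =?= mk(w,y1).
Bind w := mk(g(a),pair(x2,7)); substituting into the 2 remaining equations that mention w gives: t =?= mk(mk(g(a),pair(x2,7)),y1),  pair(mk(mk(7,0),pair(7,x)),pair(x2,mk(g(a),pair(x2,7)))) =?= pair(mk(y2,x),pair(x,y1)).
Bind t := mk(mk(g(a),pair(x2,7)),y1); substituting into the one remaining equation that mentions t gives: mk(mk(p,s),z) =?= mk(mk(g(a),mk(y2,y2)),pair(g(mk(mk(g(a),pair(x2,7)),y1)),pair(mk(mk(g(a),pair(x2,7)),y1),a))).
Decompose mk/2: mk(p,s) =?= mk(g(a),mk(y2,y2)),  z =?= pair(g(mk(mk(g(a),pair(x2,7)),y1)),pair(mk(mk(g(a),pair(x2,7)),y1),a)).
Decompose mk/2: p =?= g(a),  s =?= mk(y2,y2).
Bind p := g(a); no other remaining equation mentions p.
Bind s := mk(y2,y2); no other remaining equation mentions s.
Bind z := pair(g(mk(mk(g(a),pair(x2,7)),y1)),pair(mk(mk(g(a),pair(x2,7)),y1),a)); no other remaining equation mentions z.
Decompose pair/2: mk(mk(7,0),pair(7,x)) =?= mk(y2,x),  pair(x2,mk(g(a),pair(x2,7))) =?= pair(x,y1).
Decompose mk/2: mk(7,0) =?= y2,  pair(7,x) =?= x.
Bind y2 := mk(7,0); no other remaining equation mentions y2. Substituting into the earlier binding gives s := mk(mk(7,0),mk(7,0)).
Occurs check fails: x occurs in pair(7,x); the equation x =?= pair(7,x) has no finite solution.

NO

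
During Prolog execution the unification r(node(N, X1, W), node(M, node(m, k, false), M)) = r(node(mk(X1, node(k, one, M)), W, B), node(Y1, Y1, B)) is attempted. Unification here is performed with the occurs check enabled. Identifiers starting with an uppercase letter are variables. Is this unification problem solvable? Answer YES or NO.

YES

Decompose r/2: node(N, X1, W) = node(mk(X1, node(k, one, M)), W, B),  node(M, node(m, k, false), M) = node(Y1, Y1, B).
Decompose node/3: N = mk(X1, node(k, one, M)),  X1 = W,  W = B.
Bind N := mk(X1, node(k, one, M)); no other remaining equation mentions N.
Bind X1 := W; no other remaining equation mentions X1. Substituting into the earlier binding gives N := mk(W, node(k, one, M)).
Bind W := B; no other remaining equation mentions W. Substituting into the earlier bindings gives N := mk(B, node(k, one, M)), X1 := B.
Decompose node/3: M = Y1,  node(m, k, false) = Y1,  M = B.
Bind M := Y1; substituting into the one remaining equation that mentions M gives: Y1 = B. Substituting into the earlier binding gives N := mk(B, node(k, one, Y1)).
Bind Y1 := node(m, k, false); substituting into the remaining equation gives: node(m, k, false) = B. Substituting into the earlier bindings gives N := mk(B, node(k, one, node(m, k, false))), M := node(m, k, false).
Bind B := node(m, k, false). Substituting into the earlier bindings gives N := mk(node(m, k, false), node(k, one, node(m, k, false))), X1 := node(m, k, false), W := node(m, k, false).
No equations remain and no clash or occurs-check failure arose, so a unifier exists.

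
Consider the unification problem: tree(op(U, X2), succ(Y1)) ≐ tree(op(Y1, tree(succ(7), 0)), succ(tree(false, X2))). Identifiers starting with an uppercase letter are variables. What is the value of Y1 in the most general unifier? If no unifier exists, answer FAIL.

tree(false, tree(succ(7), 0))

Decompose tree/2: op(U, X2) ≐ op(Y1, tree(succ(7), 0)),  succ(Y1) ≐ succ(tree(false, X2)).
Decompose op/2: U ≐ Y1,  X2 ≐ tree(succ(7), 0).
Bind U := Y1; no other remaining equation mentions U.
Bind X2 := tree(succ(7), 0); substituting into the remaining equation gives: succ(Y1) ≐ succ(tree(false, tree(succ(7), 0))).
Decompose succ/1: Y1 ≐ tree(false, tree(succ(7), 0)).
Bind Y1 := tree(false, tree(succ(7), 0)). Substituting into the earlier binding gives U := tree(false, tree(succ(7), 0)).
MGU = { U -> tree(false, tree(succ(7), 0)), X2 -> tree(succ(7), 0), Y1 -> tree(false, tree(succ(7), 0)) }, so Y1 -> tree(false, tree(succ(7), 0)).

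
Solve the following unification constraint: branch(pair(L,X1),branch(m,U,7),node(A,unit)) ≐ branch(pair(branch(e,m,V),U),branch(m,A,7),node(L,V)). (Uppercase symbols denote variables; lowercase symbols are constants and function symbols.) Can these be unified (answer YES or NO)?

YES

Decompose branch/3: pair(L,X1) ≐ pair(branch(e,m,V),U),  branch(m,U,7) ≐ branch(m,A,7),  node(A,unit) ≐ node(L,V).
Decompose pair/2: L ≐ branch(e,m,V),  X1 ≐ U.
Bind L := branch(e,m,V); substituting into the one remaining equation that mentions L gives: node(A,unit) ≐ node(branch(e,m,V),V).
Bind X1 := U; no other remaining equation mentions X1.
Decompose branch/3: m ≐ m,  U ≐ A,  7 ≐ 7.
Delete trivial equation m ≐ m.
Bind U := A; no other remaining equation mentions U. Substituting into the earlier binding gives X1 := A.
Delete trivial equation 7 ≐ 7.
Decompose node/2: A ≐ branch(e,m,V),  unit ≐ V.
Bind A := branch(e,m,V); no other remaining equation mentions A. Substituting into the earlier bindings gives X1 := branch(e,m,V), U := branch(e,m,V).
Bind V := unit. Substituting into the earlier bindings gives L := branch(e,m,unit), X1 := branch(e,m,unit), U := branch(e,m,unit), A := branch(e,m,unit).
No equations remain and no clash or occurs-check failure arose, so a unifier exists.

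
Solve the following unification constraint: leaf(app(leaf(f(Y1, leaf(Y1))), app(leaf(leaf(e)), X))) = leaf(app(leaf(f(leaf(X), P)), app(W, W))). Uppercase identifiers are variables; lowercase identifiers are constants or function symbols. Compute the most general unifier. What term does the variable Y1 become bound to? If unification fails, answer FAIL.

leaf(leaf(leaf(e)))

Decompose leaf/1: app(leaf(f(Y1, leaf(Y1))), app(leaf(leaf(e)), X)) = app(leaf(f(leaf(X), P)), app(W, W)).
Decompose app/2: leaf(f(Y1, leaf(Y1))) = leaf(f(leaf(X), P)),  app(leaf(leaf(e)), X) = app(W, W).
Decompose leaf/1: f(Y1, leaf(Y1)) = f(leaf(X), P).
Decompose f/2: Y1 = leaf(X),  leaf(Y1) = P.
Bind Y1 := leaf(X); substituting into the one remaining equation that mentions Y1 gives: leaf(leaf(X)) = P.
Bind P := leaf(leaf(X)); no other remaining equation mentions P.
Decompose app/2: leaf(leaf(e)) = W,  X = W.
Bind W := leaf(leaf(e)); substituting into the remaining equation gives: X = leaf(leaf(e)).
Bind X := leaf(leaf(e)). Substituting into the earlier bindings gives Y1 := leaf(leaf(leaf(e))), P := leaf(leaf(leaf(leaf(e)))).
MGU = { Y1 := leaf(leaf(leaf(e))), P := leaf(leaf(leaf(leaf(e)))), W := leaf(leaf(e)), X := leaf(leaf(e)) }, so Y1 := leaf(leaf(leaf(e))).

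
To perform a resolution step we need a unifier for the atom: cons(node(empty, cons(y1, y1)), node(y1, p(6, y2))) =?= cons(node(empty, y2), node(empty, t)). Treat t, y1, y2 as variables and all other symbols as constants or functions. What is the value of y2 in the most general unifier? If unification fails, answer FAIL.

Decompose cons/2: node(empty, cons(y1, y1)) =?= node(empty, y2),  node(y1, p(6, y2)) =?= node(empty, t).
Decompose node/2: empty =?= empty,  cons(y1, y1) =?= y2.
Delete trivial equation empty =?= empty.
Bind y2 := cons(y1, y1); substituting into the remaining equation gives: node(y1, p(6, cons(y1, y1))) =?= node(empty, t).
Decompose node/2: y1 =?= empty,  p(6, cons(y1, y1)) =?= t.
Bind y1 := empty; substituting into the remaining equation gives: p(6, cons(empty, empty)) =?= t. Substituting into the earlier binding gives y2 := cons(empty, empty).
Bind t := p(6, cons(empty, empty)).
MGU = { y2 ↦ cons(empty, empty), y1 ↦ empty, t ↦ p(6, cons(empty, empty)) }, so y2 ↦ cons(empty, empty).

cons(empty, empty)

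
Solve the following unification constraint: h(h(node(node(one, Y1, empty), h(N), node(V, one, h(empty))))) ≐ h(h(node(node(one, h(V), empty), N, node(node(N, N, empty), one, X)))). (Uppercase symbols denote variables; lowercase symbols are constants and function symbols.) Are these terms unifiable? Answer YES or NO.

NO

Decompose h/1: h(node(node(one, Y1, empty), h(N), node(V, one, h(empty)))) ≐ h(node(node(one, h(V), empty), N, node(node(N, N, empty), one, X))).
Decompose h/1: node(node(one, Y1, empty), h(N), node(V, one, h(empty))) ≐ node(node(one, h(V), empty), N, node(node(N, N, empty), one, X)).
Decompose node/3: node(one, Y1, empty) ≐ node(one, h(V), empty),  h(N) ≐ N,  node(V, one, h(empty)) ≐ node(node(N, N, empty), one, X).
Decompose node/3: one ≐ one,  Y1 ≐ h(V),  empty ≐ empty.
Delete trivial equation one ≐ one.
Bind Y1 := h(V); no other remaining equation mentions Y1.
Delete trivial equation empty ≐ empty.
Occurs check fails: N occurs in h(N); the equation N ≐ h(N) has no finite solution.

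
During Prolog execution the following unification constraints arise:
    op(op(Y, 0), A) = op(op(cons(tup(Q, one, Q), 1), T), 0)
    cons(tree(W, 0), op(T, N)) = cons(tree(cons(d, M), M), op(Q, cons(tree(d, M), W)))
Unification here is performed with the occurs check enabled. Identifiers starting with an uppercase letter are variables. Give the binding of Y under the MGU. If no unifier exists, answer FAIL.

Decompose op/2: op(Y, 0) = op(cons(tup(Q, one, Q), 1), T),  A = 0.
Decompose op/2: Y = cons(tup(Q, one, Q), 1),  0 = T.
Bind Y := cons(tup(Q, one, Q), 1); no other remaining equation mentions Y.
Bind T := 0; substituting into the one remaining equation that mentions T gives: cons(tree(W, 0), op(0, N)) = cons(tree(cons(d, M), M), op(Q, cons(tree(d, M), W))).
Bind A := 0; no other remaining equation mentions A.
Decompose cons/2: tree(W, 0) = tree(cons(d, M), M),  op(0, N) = op(Q, cons(tree(d, M), W)).
Decompose tree/2: W = cons(d, M),  0 = M.
Bind W := cons(d, M); substituting into the one remaining equation that mentions W gives: op(0, N) = op(Q, cons(tree(d, M), cons(d, M))).
Bind M := 0; substituting into the remaining equation gives: op(0, N) = op(Q, cons(tree(d, 0), cons(d, 0))). Substituting into the earlier binding gives W := cons(d, 0).
Decompose op/2: 0 = Q,  N = cons(tree(d, 0), cons(d, 0)).
Bind Q := 0; no other remaining equation mentions Q. Substituting into the earlier binding gives Y := cons(tup(0, one, 0), 1).
Bind N := cons(tree(d, 0), cons(d, 0)).
MGU = { Y ↦ cons(tup(0, one, 0), 1), T ↦ 0, A ↦ 0, W ↦ cons(d, 0), M ↦ 0, Q ↦ 0, N ↦ cons(tree(d, 0), cons(d, 0)) }, so Y ↦ cons(tup(0, one, 0), 1).

cons(tup(0, one, 0), 1)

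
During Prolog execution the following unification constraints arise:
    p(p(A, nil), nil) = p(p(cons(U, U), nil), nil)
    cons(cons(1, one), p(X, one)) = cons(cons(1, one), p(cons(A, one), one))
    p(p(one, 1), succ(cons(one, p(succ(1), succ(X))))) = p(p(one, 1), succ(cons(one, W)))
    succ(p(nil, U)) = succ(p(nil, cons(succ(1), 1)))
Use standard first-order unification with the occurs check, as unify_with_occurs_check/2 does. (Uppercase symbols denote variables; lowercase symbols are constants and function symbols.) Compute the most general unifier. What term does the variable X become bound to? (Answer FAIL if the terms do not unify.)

cons(cons(cons(succ(1), 1), cons(succ(1), 1)), one)

Decompose p/2: p(A, nil) = p(cons(U, U), nil),  nil = nil.
Decompose p/2: A = cons(U, U),  nil = nil.
Bind A := cons(U, U); substituting into the one remaining equation that mentions A gives: cons(cons(1, one), p(X, one)) = cons(cons(1, one), p(cons(cons(U, U), one), one)).
Delete trivial equation nil = nil.
Delete trivial equation nil = nil.
Decompose cons/2: cons(1, one) = cons(1, one),  p(X, one) = p(cons(cons(U, U), one), one).
Delete trivial equation cons(1, one) = cons(1, one).
Decompose p/2: X = cons(cons(U, U), one),  one = one.
Bind X := cons(cons(U, U), one); substituting into the one remaining equation that mentions X gives: p(p(one, 1), succ(cons(one, p(succ(1), succ(cons(cons(U, U), one)))))) = p(p(one, 1), succ(cons(one, W))).
Delete trivial equation one = one.
Decompose p/2: p(one, 1) = p(one, 1),  succ(cons(one, p(succ(1), succ(cons(cons(U, U), one))))) = succ(cons(one, W)).
Delete trivial equation p(one, 1) = p(one, 1).
Decompose succ/1: cons(one, p(succ(1), succ(cons(cons(U, U), one)))) = cons(one, W).
Decompose cons/2: one = one,  p(succ(1), succ(cons(cons(U, U), one))) = W.
Delete trivial equation one = one.
Bind W := p(succ(1), succ(cons(cons(U, U), one))); no other remaining equation mentions W.
Decompose succ/1: p(nil, U) = p(nil, cons(succ(1), 1)).
Decompose p/2: nil = nil,  U = cons(succ(1), 1).
Delete trivial equation nil = nil.
Bind U := cons(succ(1), 1). Substituting into the earlier bindings gives A := cons(cons(succ(1), 1), cons(succ(1), 1)), X := cons(cons(cons(succ(1), 1), cons(succ(1), 1)), one), W := p(succ(1), succ(cons(cons(cons(succ(1), 1), cons(succ(1), 1)), one))).
MGU = { A -> cons(cons(succ(1), 1), cons(succ(1), 1)), X -> cons(cons(cons(succ(1), 1), cons(succ(1), 1)), one), W -> p(succ(1), succ(cons(cons(cons(succ(1), 1), cons(succ(1), 1)), one))), U -> cons(succ(1), 1) }, so X -> cons(cons(cons(succ(1), 1), cons(succ(1), 1)), one).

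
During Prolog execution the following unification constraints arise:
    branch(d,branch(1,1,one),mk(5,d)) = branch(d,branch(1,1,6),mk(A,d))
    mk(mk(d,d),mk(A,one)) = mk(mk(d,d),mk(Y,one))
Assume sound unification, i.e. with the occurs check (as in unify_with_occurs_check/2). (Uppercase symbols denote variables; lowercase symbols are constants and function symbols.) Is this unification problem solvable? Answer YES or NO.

NO

Decompose branch/3: d = d,  branch(1,1,one) = branch(1,1,6),  mk(5,d) = mk(A,d).
Delete trivial equation d = d.
Decompose branch/3: 1 = 1,  1 = 1,  one = 6.
Delete trivial equation 1 = 1.
Delete trivial equation 1 = 1.
Clash: constants one and 6 differ; no unifier exists.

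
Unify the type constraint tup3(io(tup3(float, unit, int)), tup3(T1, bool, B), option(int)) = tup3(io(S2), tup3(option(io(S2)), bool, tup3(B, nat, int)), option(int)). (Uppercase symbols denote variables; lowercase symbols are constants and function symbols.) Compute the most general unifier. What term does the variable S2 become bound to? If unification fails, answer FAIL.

FAIL

Decompose tup3/3: io(tup3(float, unit, int)) = io(S2),  tup3(T1, bool, B) = tup3(option(io(S2)), bool, tup3(B, nat, int)),  option(int) = option(int).
Decompose io/1: tup3(float, unit, int) = S2.
Bind S2 := tup3(float, unit, int); substituting into the one remaining equation that mentions S2 gives: tup3(T1, bool, B) = tup3(option(io(tup3(float, unit, int))), bool, tup3(B, nat, int)).
Decompose tup3/3: T1 = option(io(tup3(float, unit, int))),  bool = bool,  B = tup3(B, nat, int).
Bind T1 := option(io(tup3(float, unit, int))); no other remaining equation mentions T1.
Delete trivial equation bool = bool.
Occurs check fails: B occurs in tup3(B, nat, int); the equation B = tup3(B, nat, int) has no finite solution.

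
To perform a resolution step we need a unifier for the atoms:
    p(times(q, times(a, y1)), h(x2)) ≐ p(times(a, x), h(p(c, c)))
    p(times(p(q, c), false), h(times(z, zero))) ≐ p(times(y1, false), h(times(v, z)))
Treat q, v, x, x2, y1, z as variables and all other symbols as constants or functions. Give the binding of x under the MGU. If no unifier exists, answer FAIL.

times(a, p(a, c))

Decompose p/2: times(q, times(a, y1)) ≐ times(a, x),  h(x2) ≐ h(p(c, c)).
Decompose times/2: q ≐ a,  times(a, y1) ≐ x.
Bind q := a; substituting into the one remaining equation that mentions q gives: p(times(p(a, c), false), h(times(z, zero))) ≐ p(times(y1, false), h(times(v, z))).
Bind x := times(a, y1); no other remaining equation mentions x.
Decompose h/1: x2 ≐ p(c, c).
Bind x2 := p(c, c); no other remaining equation mentions x2.
Decompose p/2: times(p(a, c), false) ≐ times(y1, false),  h(times(z, zero)) ≐ h(times(v, z)).
Decompose times/2: p(a, c) ≐ y1,  false ≐ false.
Bind y1 := p(a, c); no other remaining equation mentions y1. Substituting into the earlier binding gives x := times(a, p(a, c)).
Delete trivial equation false ≐ false.
Decompose h/1: times(z, zero) ≐ times(v, z).
Decompose times/2: z ≐ v,  zero ≐ z.
Bind z := v; substituting into the remaining equation gives: zero ≐ v.
Bind v := zero. Substituting into the earlier binding gives z := zero.
MGU = { q -> a, x -> times(a, p(a, c)), x2 -> p(c, c), y1 -> p(a, c), z -> zero, v -> zero }, so x -> times(a, p(a, c)).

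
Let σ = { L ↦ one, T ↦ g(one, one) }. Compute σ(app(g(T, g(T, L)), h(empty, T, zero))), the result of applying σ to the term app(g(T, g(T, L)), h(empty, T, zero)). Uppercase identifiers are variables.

Replace each occurrence of L with one.
Replace each occurrence of T with g(one, one).
Result: app(g(g(one, one), g(g(one, one), one)), h(empty, g(one, one), zero)).

app(g(g(one, one), g(g(one, one), one)), h(empty, g(one, one), zero))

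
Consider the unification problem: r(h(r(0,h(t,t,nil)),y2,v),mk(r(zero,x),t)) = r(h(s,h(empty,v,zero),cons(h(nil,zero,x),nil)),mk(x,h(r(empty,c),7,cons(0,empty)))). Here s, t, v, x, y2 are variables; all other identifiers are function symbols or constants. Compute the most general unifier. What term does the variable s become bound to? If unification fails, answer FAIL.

FAIL

Decompose r/2: h(r(0,h(t,t,nil)),y2,v) = h(s,h(empty,v,zero),cons(h(nil,zero,x),nil)),  mk(r(zero,x),t) = mk(x,h(r(empty,c),7,cons(0,empty))).
Decompose h/3: r(0,h(t,t,nil)) = s,  y2 = h(empty,v,zero),  v = cons(h(nil,zero,x),nil).
Bind s := r(0,h(t,t,nil)); no other remaining equation mentions s.
Bind y2 := h(empty,v,zero); no other remaining equation mentions y2.
Bind v := cons(h(nil,zero,x),nil); no other remaining equation mentions v. Substituting into the earlier binding gives y2 := h(empty,cons(h(nil,zero,x),nil),zero).
Decompose mk/2: r(zero,x) = x,  t = h(r(empty,c),7,cons(0,empty)).
Occurs check fails: x occurs in r(zero,x); the equation x = r(zero,x) has no finite solution.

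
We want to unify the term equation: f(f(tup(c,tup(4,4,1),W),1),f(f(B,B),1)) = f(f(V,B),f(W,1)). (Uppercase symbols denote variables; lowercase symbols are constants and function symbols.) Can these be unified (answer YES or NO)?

Decompose f/2: f(tup(c,tup(4,4,1),W),1) = f(V,B),  f(f(B,B),1) = f(W,1).
Decompose f/2: tup(c,tup(4,4,1),W) = V,  1 = B.
Bind V := tup(c,tup(4,4,1),W); no other remaining equation mentions V.
Bind B := 1; substituting into the remaining equation gives: f(f(1,1),1) = f(W,1).
Decompose f/2: f(1,1) = W,  1 = 1.
Bind W := f(1,1); no other remaining equation mentions W. Substituting into the earlier binding gives V := tup(c,tup(4,4,1),f(1,1)).
Delete trivial equation 1 = 1.
No equations remain and no clash or occurs-check failure arose, so a unifier exists.

YES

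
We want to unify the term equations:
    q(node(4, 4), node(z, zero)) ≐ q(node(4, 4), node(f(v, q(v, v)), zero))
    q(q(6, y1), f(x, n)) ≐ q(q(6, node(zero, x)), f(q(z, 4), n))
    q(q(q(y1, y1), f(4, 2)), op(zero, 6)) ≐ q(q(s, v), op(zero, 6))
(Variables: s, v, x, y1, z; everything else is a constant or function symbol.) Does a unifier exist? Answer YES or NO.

YES

Decompose q/2: node(4, 4) ≐ node(4, 4),  node(z, zero) ≐ node(f(v, q(v, v)), zero).
Delete trivial equation node(4, 4) ≐ node(4, 4).
Decompose node/2: z ≐ f(v, q(v, v)),  zero ≐ zero.
Bind z := f(v, q(v, v)); substituting into the one remaining equation that mentions z gives: q(q(6, y1), f(x, n)) ≐ q(q(6, node(zero, x)), f(q(f(v, q(v, v)), 4), n)).
Delete trivial equation zero ≐ zero.
Decompose q/2: q(6, y1) ≐ q(6, node(zero, x)),  f(x, n) ≐ f(q(f(v, q(v, v)), 4), n).
Decompose q/2: 6 ≐ 6,  y1 ≐ node(zero, x).
Delete trivial equation 6 ≐ 6.
Bind y1 := node(zero, x); substituting into the one remaining equation that mentions y1 gives: q(q(q(node(zero, x), node(zero, x)), f(4, 2)), op(zero, 6)) ≐ q(q(s, v), op(zero, 6)).
Decompose f/2: x ≐ q(f(v, q(v, v)), 4),  n ≐ n.
Bind x := q(f(v, q(v, v)), 4); substituting into the one remaining equation that mentions x gives: q(q(q(node(zero, q(f(v, q(v, v)), 4)), node(zero, q(f(v, q(v, v)), 4))), f(4, 2)), op(zero, 6)) ≐ q(q(s, v), op(zero, 6)). Substituting into the earlier binding gives y1 := node(zero, q(f(v, q(v, v)), 4)).
Delete trivial equation n ≐ n.
Decompose q/2: q(q(node(zero, q(f(v, q(v, v)), 4)), node(zero, q(f(v, q(v, v)), 4))), f(4, 2)) ≐ q(s, v),  op(zero, 6) ≐ op(zero, 6).
Decompose q/2: q(node(zero, q(f(v, q(v, v)), 4)), node(zero, q(f(v, q(v, v)), 4))) ≐ s,  f(4, 2) ≐ v.
Bind s := q(node(zero, q(f(v, q(v, v)), 4)), node(zero, q(f(v, q(v, v)), 4))); no other remaining equation mentions s.
Bind v := f(4, 2); no other remaining equation mentions v. Substituting into the earlier bindings gives z := f(f(4, 2), q(f(4, 2), f(4, 2))), y1 := node(zero, q(f(f(4, 2), q(f(4, 2), f(4, 2))), 4)), x := q(f(f(4, 2), q(f(4, 2), f(4, 2))), 4), s := q(node(zero, q(f(f(4, 2), q(f(4, 2), f(4, 2))), 4)), node(zero, q(f(f(4, 2), q(f(4, 2), f(4, 2))), 4))).
Delete trivial equation op(zero, 6) ≐ op(zero, 6).
No equations remain and no clash or occurs-check failure arose, so a unifier exists.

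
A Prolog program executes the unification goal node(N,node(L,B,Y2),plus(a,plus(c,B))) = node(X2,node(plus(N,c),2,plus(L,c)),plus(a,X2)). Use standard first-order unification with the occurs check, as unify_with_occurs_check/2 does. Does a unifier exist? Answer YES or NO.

YES

Decompose node/3: N = X2,  node(L,B,Y2) = node(plus(N,c),2,plus(L,c)),  plus(a,plus(c,B)) = plus(a,X2).
Bind N := X2; substituting into the one remaining equation that mentions N gives: node(L,B,Y2) = node(plus(X2,c),2,plus(L,c)).
Decompose node/3: L = plus(X2,c),  B = 2,  Y2 = plus(L,c).
Bind L := plus(X2,c); substituting into the one remaining equation that mentions L gives: Y2 = plus(plus(X2,c),c).
Bind B := 2; substituting into the one remaining equation that mentions B gives: plus(a,plus(c,2)) = plus(a,X2).
Bind Y2 := plus(plus(X2,c),c); no other remaining equation mentions Y2.
Decompose plus/2: a = a,  plus(c,2) = X2.
Delete trivial equation a = a.
Bind X2 := plus(c,2). Substituting into the earlier bindings gives N := plus(c,2), L := plus(plus(c,2),c), Y2 := plus(plus(plus(c,2),c),c).
No equations remain and no clash or occurs-check failure arose, so a unifier exists.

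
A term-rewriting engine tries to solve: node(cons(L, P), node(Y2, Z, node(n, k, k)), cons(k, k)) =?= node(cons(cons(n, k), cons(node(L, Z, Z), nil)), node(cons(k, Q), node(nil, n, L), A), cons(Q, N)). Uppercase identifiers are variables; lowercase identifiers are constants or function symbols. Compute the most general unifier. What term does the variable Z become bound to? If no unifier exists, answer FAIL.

Decompose node/3: cons(L, P) =?= cons(cons(n, k), cons(node(L, Z, Z), nil)),  node(Y2, Z, node(n, k, k)) =?= node(cons(k, Q), node(nil, n, L), A),  cons(k, k) =?= cons(Q, N).
Decompose cons/2: L =?= cons(n, k),  P =?= cons(node(L, Z, Z), nil).
Bind L := cons(n, k); substituting into the 2 remaining equations that mention L gives: P =?= cons(node(cons(n, k), Z, Z), nil),  node(Y2, Z, node(n, k, k)) =?= node(cons(k, Q), node(nil, n, cons(n, k)), A).
Bind P := cons(node(cons(n, k), Z, Z), nil); no other remaining equation mentions P.
Decompose node/3: Y2 =?= cons(k, Q),  Z =?= node(nil, n, cons(n, k)),  node(n, k, k) =?= A.
Bind Y2 := cons(k, Q); no other remaining equation mentions Y2.
Bind Z := node(nil, n, cons(n, k)); no other remaining equation mentions Z. Substituting into the earlier binding gives P := cons(node(cons(n, k), node(nil, n, cons(n, k)), node(nil, n, cons(n, k))), nil).
Bind A := node(n, k, k); no other remaining equation mentions A.
Decompose cons/2: k =?= Q,  k =?= N.
Bind Q := k; no other remaining equation mentions Q. Substituting into the earlier binding gives Y2 := cons(k, k).
Bind N := k.
MGU = { L := cons(n, k), P := cons(node(cons(n, k), node(nil, n, cons(n, k)), node(nil, n, cons(n, k))), nil), Y2 := cons(k, k), Z := node(nil, n, cons(n, k)), A := node(n, k, k), Q := k, N := k }, so Z := node(nil, n, cons(n, k)).

node(nil, n, cons(n, k))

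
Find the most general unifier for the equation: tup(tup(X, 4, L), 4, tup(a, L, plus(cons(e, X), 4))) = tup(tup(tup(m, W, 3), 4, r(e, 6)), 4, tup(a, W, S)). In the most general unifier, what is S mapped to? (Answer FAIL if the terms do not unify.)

Decompose tup/3: tup(X, 4, L) = tup(tup(m, W, 3), 4, r(e, 6)),  4 = 4,  tup(a, L, plus(cons(e, X), 4)) = tup(a, W, S).
Decompose tup/3: X = tup(m, W, 3),  4 = 4,  L = r(e, 6).
Bind X := tup(m, W, 3); substituting into the one remaining equation that mentions X gives: tup(a, L, plus(cons(e, tup(m, W, 3)), 4)) = tup(a, W, S).
Delete trivial equation 4 = 4.
Bind L := r(e, 6); substituting into the one remaining equation that mentions L gives: tup(a, r(e, 6), plus(cons(e, tup(m, W, 3)), 4)) = tup(a, W, S).
Delete trivial equation 4 = 4.
Decompose tup/3: a = a,  r(e, 6) = W,  plus(cons(e, tup(m, W, 3)), 4) = S.
Delete trivial equation a = a.
Bind W := r(e, 6); substituting into the remaining equation gives: plus(cons(e, tup(m, r(e, 6), 3)), 4) = S. Substituting into the earlier binding gives X := tup(m, r(e, 6), 3).
Bind S := plus(cons(e, tup(m, r(e, 6), 3)), 4).
MGU = { X -> tup(m, r(e, 6), 3), L -> r(e, 6), W -> r(e, 6), S -> plus(cons(e, tup(m, r(e, 6), 3)), 4) }, so S -> plus(cons(e, tup(m, r(e, 6), 3)), 4).

plus(cons(e, tup(m, r(e, 6), 3)), 4)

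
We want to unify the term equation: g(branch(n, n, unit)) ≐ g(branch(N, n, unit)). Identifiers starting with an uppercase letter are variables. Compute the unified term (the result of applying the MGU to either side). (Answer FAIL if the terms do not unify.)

g(branch(n, n, unit))

Decompose g/1: branch(n, n, unit) ≐ branch(N, n, unit).
Decompose branch/3: n ≐ N,  n ≐ n,  unit ≐ unit.
Bind N := n; no other remaining equation mentions N.
Delete trivial equation n ≐ n.
Delete trivial equation unit ≐ unit.
Applying the MGU to either side gives g(branch(n, n, unit)).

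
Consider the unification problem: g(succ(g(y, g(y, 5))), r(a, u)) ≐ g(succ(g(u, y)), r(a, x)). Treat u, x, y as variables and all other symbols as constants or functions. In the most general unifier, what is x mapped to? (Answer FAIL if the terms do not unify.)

FAIL

Decompose g/2: succ(g(y, g(y, 5))) ≐ succ(g(u, y)),  r(a, u) ≐ r(a, x).
Decompose succ/1: g(y, g(y, 5)) ≐ g(u, y).
Decompose g/2: y ≐ u,  g(y, 5) ≐ y.
Bind y := u; substituting into the one remaining equation that mentions y gives: g(u, 5) ≐ u.
Occurs check fails: u occurs in g(u, 5); the equation u ≐ g(u, 5) has no finite solution.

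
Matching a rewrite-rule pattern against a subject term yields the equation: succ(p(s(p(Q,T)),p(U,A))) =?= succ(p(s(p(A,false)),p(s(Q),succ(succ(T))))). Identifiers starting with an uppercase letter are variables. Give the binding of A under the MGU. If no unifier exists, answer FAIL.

succ(succ(false))

Decompose succ/1: p(s(p(Q,T)),p(U,A)) =?= p(s(p(A,false)),p(s(Q),succ(succ(T)))).
Decompose p/2: s(p(Q,T)) =?= s(p(A,false)),  p(U,A) =?= p(s(Q),succ(succ(T))).
Decompose s/1: p(Q,T) =?= p(A,false).
Decompose p/2: Q =?= A,  T =?= false.
Bind Q := A; substituting into the one remaining equation that mentions Q gives: p(U,A) =?= p(s(A),succ(succ(T))).
Bind T := false; substituting into the remaining equation gives: p(U,A) =?= p(s(A),succ(succ(false))).
Decompose p/2: U =?= s(A),  A =?= succ(succ(false)).
Bind U := s(A); no other remaining equation mentions U.
Bind A := succ(succ(false)). Substituting into the earlier bindings gives Q := succ(succ(false)), U := s(succ(succ(false))).
MGU = { Q := succ(succ(false)), T := false, U := s(succ(succ(false))), A := succ(succ(false)) }, so A := succ(succ(false)).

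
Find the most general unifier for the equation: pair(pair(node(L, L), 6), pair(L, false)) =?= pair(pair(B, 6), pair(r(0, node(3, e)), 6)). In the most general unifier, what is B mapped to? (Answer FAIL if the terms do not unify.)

Decompose pair/2: pair(node(L, L), 6) =?= pair(B, 6),  pair(L, false) =?= pair(r(0, node(3, e)), 6).
Decompose pair/2: node(L, L) =?= B,  6 =?= 6.
Bind B := node(L, L); no other remaining equation mentions B.
Delete trivial equation 6 =?= 6.
Decompose pair/2: L =?= r(0, node(3, e)),  false =?= 6.
Bind L := r(0, node(3, e)); no other remaining equation mentions L. Substituting into the earlier binding gives B := node(r(0, node(3, e)), r(0, node(3, e))).
Clash: constants false and 6 differ; no unifier exists.

FAIL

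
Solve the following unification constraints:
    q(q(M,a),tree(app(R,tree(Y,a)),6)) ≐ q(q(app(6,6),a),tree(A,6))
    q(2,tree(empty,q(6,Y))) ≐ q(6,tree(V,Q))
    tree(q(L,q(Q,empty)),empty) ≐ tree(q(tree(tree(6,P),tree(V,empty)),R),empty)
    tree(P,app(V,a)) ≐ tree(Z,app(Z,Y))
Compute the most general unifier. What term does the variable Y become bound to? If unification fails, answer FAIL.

FAIL

Decompose q/2: q(M,a) ≐ q(app(6,6),a),  tree(app(R,tree(Y,a)),6) ≐ tree(A,6).
Decompose q/2: M ≐ app(6,6),  a ≐ a.
Bind M := app(6,6); no other remaining equation mentions M.
Delete trivial equation a ≐ a.
Decompose tree/2: app(R,tree(Y,a)) ≐ A,  6 ≐ 6.
Bind A := app(R,tree(Y,a)); no other remaining equation mentions A.
Delete trivial equation 6 ≐ 6.
Decompose q/2: 2 ≐ 6,  tree(empty,q(6,Y)) ≐ tree(V,Q).
Clash: constants 2 and 6 differ; no unifier exists.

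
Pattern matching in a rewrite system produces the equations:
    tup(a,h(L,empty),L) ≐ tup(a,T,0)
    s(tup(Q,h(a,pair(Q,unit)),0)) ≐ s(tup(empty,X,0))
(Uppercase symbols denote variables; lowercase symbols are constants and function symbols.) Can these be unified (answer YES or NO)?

Decompose tup/3: a ≐ a,  h(L,empty) ≐ T,  L ≐ 0.
Delete trivial equation a ≐ a.
Bind T := h(L,empty); no other remaining equation mentions T.
Bind L := 0; no other remaining equation mentions L. Substituting into the earlier binding gives T := h(0,empty).
Decompose s/1: tup(Q,h(a,pair(Q,unit)),0) ≐ tup(empty,X,0).
Decompose tup/3: Q ≐ empty,  h(a,pair(Q,unit)) ≐ X,  0 ≐ 0.
Bind Q := empty; substituting into the one remaining equation that mentions Q gives: h(a,pair(empty,unit)) ≐ X.
Bind X := h(a,pair(empty,unit)); no other remaining equation mentions X.
Delete trivial equation 0 ≐ 0.
No equations remain and no clash or occurs-check failure arose, so a unifier exists.

YES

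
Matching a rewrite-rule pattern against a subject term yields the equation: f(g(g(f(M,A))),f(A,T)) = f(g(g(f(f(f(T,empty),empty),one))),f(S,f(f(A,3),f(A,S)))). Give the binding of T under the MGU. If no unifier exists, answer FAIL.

f(f(one,3),f(one,one))

Decompose f/2: g(g(f(M,A))) = g(g(f(f(f(T,empty),empty),one))),  f(A,T) = f(S,f(f(A,3),f(A,S))).
Decompose g/1: g(f(M,A)) = g(f(f(f(T,empty),empty),one)).
Decompose g/1: f(M,A) = f(f(f(T,empty),empty),one).
Decompose f/2: M = f(f(T,empty),empty),  A = one.
Bind M := f(f(T,empty),empty); no other remaining equation mentions M.
Bind A := one; substituting into the remaining equation gives: f(one,T) = f(S,f(f(one,3),f(one,S))).
Decompose f/2: one = S,  T = f(f(one,3),f(one,S)).
Bind S := one; substituting into the remaining equation gives: T = f(f(one,3),f(one,one)).
Bind T := f(f(one,3),f(one,one)). Substituting into the earlier binding gives M := f(f(f(f(one,3),f(one,one)),empty),empty).
MGU = { M ↦ f(f(f(f(one,3),f(one,one)),empty),empty), A ↦ one, S ↦ one, T ↦ f(f(one,3),f(one,one)) }, so T ↦ f(f(one,3),f(one,one)).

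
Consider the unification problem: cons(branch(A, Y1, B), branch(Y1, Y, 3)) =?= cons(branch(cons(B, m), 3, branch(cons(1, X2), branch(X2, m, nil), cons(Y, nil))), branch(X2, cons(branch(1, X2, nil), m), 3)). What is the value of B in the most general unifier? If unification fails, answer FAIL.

branch(cons(1, 3), branch(3, m, nil), cons(cons(branch(1, 3, nil), m), nil))

Decompose cons/2: branch(A, Y1, B) =?= branch(cons(B, m), 3, branch(cons(1, X2), branch(X2, m, nil), cons(Y, nil))),  branch(Y1, Y, 3) =?= branch(X2, cons(branch(1, X2, nil), m), 3).
Decompose branch/3: A =?= cons(B, m),  Y1 =?= 3,  B =?= branch(cons(1, X2), branch(X2, m, nil), cons(Y, nil)).
Bind A := cons(B, m); no other remaining equation mentions A.
Bind Y1 := 3; substituting into the one remaining equation that mentions Y1 gives: branch(3, Y, 3) =?= branch(X2, cons(branch(1, X2, nil), m), 3).
Bind B := branch(cons(1, X2), branch(X2, m, nil), cons(Y, nil)); no other remaining equation mentions B. Substituting into the earlier binding gives A := cons(branch(cons(1, X2), branch(X2, m, nil), cons(Y, nil)), m).
Decompose branch/3: 3 =?= X2,  Y =?= cons(branch(1, X2, nil), m),  3 =?= 3.
Bind X2 := 3; substituting into the one remaining equation that mentions X2 gives: Y =?= cons(branch(1, 3, nil), m). Substituting into the earlier bindings gives A := cons(branch(cons(1, 3), branch(3, m, nil), cons(Y, nil)), m), B := branch(cons(1, 3), branch(3, m, nil), cons(Y, nil)).
Bind Y := cons(branch(1, 3, nil), m); no other remaining equation mentions Y. Substituting into the earlier bindings gives A := cons(branch(cons(1, 3), branch(3, m, nil), cons(cons(branch(1, 3, nil), m), nil)), m), B := branch(cons(1, 3), branch(3, m, nil), cons(cons(branch(1, 3, nil), m), nil)).
Delete trivial equation 3 =?= 3.
MGU = { A -> cons(branch(cons(1, 3), branch(3, m, nil), cons(cons(branch(1, 3, nil), m), nil)), m), Y1 -> 3, B -> branch(cons(1, 3), branch(3, m, nil), cons(cons(branch(1, 3, nil), m), nil)), X2 -> 3, Y -> cons(branch(1, 3, nil), m) }, so B -> branch(cons(1, 3), branch(3, m, nil), cons(cons(branch(1, 3, nil), m), nil)).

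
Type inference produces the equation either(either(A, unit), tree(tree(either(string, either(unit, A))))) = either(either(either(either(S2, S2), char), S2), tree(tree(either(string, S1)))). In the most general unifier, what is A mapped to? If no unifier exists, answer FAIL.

either(either(unit, unit), char)

Decompose either/2: either(A, unit) = either(either(either(S2, S2), char), S2),  tree(tree(either(string, either(unit, A)))) = tree(tree(either(string, S1))).
Decompose either/2: A = either(either(S2, S2), char),  unit = S2.
Bind A := either(either(S2, S2), char); substituting into the one remaining equation that mentions A gives: tree(tree(either(string, either(unit, either(either(S2, S2), char))))) = tree(tree(either(string, S1))).
Bind S2 := unit; substituting into the remaining equation gives: tree(tree(either(string, either(unit, either(either(unit, unit), char))))) = tree(tree(either(string, S1))). Substituting into the earlier binding gives A := either(either(unit, unit), char).
Decompose tree/1: tree(either(string, either(unit, either(either(unit, unit), char)))) = tree(either(string, S1)).
Decompose tree/1: either(string, either(unit, either(either(unit, unit), char))) = either(string, S1).
Decompose either/2: string = string,  either(unit, either(either(unit, unit), char)) = S1.
Delete trivial equation string = string.
Bind S1 := either(unit, either(either(unit, unit), char)).
MGU = { A ↦ either(either(unit, unit), char), S2 ↦ unit, S1 ↦ either(unit, either(either(unit, unit), char)) }, so A ↦ either(either(unit, unit), char).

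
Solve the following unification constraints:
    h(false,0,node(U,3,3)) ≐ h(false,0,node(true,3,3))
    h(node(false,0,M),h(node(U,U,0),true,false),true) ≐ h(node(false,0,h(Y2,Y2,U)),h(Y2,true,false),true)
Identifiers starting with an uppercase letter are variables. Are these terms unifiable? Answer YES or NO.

YES

Decompose h/3: false ≐ false,  0 ≐ 0,  node(U,3,3) ≐ node(true,3,3).
Delete trivial equation false ≐ false.
Delete trivial equation 0 ≐ 0.
Decompose node/3: U ≐ true,  3 ≐ 3,  3 ≐ 3.
Bind U := true; substituting into the one remaining equation that mentions U gives: h(node(false,0,M),h(node(true,true,0),true,false),true) ≐ h(node(false,0,h(Y2,Y2,true)),h(Y2,true,false),true).
Delete trivial equation 3 ≐ 3.
Delete trivial equation 3 ≐ 3.
Decompose h/3: node(false,0,M) ≐ node(false,0,h(Y2,Y2,true)),  h(node(true,true,0),true,false) ≐ h(Y2,true,false),  true ≐ true.
Decompose node/3: false ≐ false,  0 ≐ 0,  M ≐ h(Y2,Y2,true).
Delete trivial equation false ≐ false.
Delete trivial equation 0 ≐ 0.
Bind M := h(Y2,Y2,true); no other remaining equation mentions M.
Decompose h/3: node(true,true,0) ≐ Y2,  true ≐ true,  false ≐ false.
Bind Y2 := node(true,true,0); no other remaining equation mentions Y2. Substituting into the earlier binding gives M := h(node(true,true,0),node(true,true,0),true).
Delete trivial equation true ≐ true.
Delete trivial equation false ≐ false.
Delete trivial equation true ≐ true.
No equations remain and no clash or occurs-check failure arose, so a unifier exists.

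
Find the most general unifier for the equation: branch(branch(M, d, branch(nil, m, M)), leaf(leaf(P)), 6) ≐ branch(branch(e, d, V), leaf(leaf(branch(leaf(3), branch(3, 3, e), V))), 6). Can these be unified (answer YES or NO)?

Decompose branch/3: branch(M, d, branch(nil, m, M)) ≐ branch(e, d, V),  leaf(leaf(P)) ≐ leaf(leaf(branch(leaf(3), branch(3, 3, e), V))),  6 ≐ 6.
Decompose branch/3: M ≐ e,  d ≐ d,  branch(nil, m, M) ≐ V.
Bind M := e; substituting into the one remaining equation that mentions M gives: branch(nil, m, e) ≐ V.
Delete trivial equation d ≐ d.
Bind V := branch(nil, m, e); substituting into the one remaining equation that mentions V gives: leaf(leaf(P)) ≐ leaf(leaf(branch(leaf(3), branch(3, 3, e), branch(nil, m, e)))).
Decompose leaf/1: leaf(P) ≐ leaf(branch(leaf(3), branch(3, 3, e), branch(nil, m, e))).
Decompose leaf/1: P ≐ branch(leaf(3), branch(3, 3, e), branch(nil, m, e)).
Bind P := branch(leaf(3), branch(3, 3, e), branch(nil, m, e)); no other remaining equation mentions P.
Delete trivial equation 6 ≐ 6.
No equations remain and no clash or occurs-check failure arose, so a unifier exists.

YES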